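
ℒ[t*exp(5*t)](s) (s - 5)^(-2)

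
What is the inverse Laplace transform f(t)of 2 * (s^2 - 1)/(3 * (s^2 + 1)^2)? 2 * t * cos(t)/3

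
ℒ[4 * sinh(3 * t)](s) 12/(s^2 - 9)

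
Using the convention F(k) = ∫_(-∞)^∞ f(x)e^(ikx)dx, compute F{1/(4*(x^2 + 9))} pi*exp(-3*Abs(k))/12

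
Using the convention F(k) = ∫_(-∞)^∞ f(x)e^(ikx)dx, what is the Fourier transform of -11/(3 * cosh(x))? -11 * pi/(3 * cosh(pi * k/2))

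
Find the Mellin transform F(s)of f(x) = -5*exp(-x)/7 -5*gamma(s)/7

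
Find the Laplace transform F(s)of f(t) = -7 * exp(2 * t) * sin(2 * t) -14/((s - 2)^2 + 4)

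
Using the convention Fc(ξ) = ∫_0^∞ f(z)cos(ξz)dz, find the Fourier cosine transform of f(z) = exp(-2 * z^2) sqrt(2) * sqrt(pi) * exp(-ξ^2/8)/4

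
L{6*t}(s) 6/s^2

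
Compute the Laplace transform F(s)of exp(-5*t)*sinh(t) 1/((s+5)^2 - 1)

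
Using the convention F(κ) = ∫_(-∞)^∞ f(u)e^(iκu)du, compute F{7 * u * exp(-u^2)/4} 7 * I * sqrt(pi) * κ * exp(-κ^2/4)/8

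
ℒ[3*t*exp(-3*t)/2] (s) 3/(2*(s+3)^2)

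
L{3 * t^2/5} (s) 6/ (5 * s^3)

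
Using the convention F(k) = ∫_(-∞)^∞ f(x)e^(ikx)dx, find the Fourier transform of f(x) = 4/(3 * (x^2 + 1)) 4 * pi * exp(-Abs(k))/3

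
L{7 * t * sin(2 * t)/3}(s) 28 * s/(3 * (s^2 + 4)^2)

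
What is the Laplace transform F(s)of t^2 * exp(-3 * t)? 2/(s + 3)^3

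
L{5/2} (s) 5/ (2*s)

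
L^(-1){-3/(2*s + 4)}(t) -3*exp(-2*t)/2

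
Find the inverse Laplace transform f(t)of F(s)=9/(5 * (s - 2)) 9 * exp(2 * t)/5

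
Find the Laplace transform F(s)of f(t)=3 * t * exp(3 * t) 3/(s - 3)^2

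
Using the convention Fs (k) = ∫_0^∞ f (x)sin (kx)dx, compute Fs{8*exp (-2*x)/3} 8*k/ (3*(k^2 + 4))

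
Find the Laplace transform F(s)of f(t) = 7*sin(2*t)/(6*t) 7*atan(2/s)/6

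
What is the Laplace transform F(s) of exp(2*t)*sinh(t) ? 1/((s - 2) ^2 - 1) 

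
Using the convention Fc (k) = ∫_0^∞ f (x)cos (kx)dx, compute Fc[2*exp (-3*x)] 6/ (k^2+9)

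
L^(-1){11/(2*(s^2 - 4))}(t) 11*sinh(2*t)/4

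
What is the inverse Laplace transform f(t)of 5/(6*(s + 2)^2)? 5*t*exp(-2*t)/6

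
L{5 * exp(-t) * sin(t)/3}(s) 5/(3 * ((s + 1)^2 + 1))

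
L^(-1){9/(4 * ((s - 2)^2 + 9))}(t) 3 * exp(2 * t) * sin(3 * t)/4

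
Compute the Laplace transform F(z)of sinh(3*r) 3/(z^2 - 9)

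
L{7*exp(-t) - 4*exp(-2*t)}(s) 7/(s + 1) - 4/(s + 2)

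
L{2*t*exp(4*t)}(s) 2/(s - 4)^2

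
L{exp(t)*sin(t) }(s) 1/((s - 1) ^2+1) 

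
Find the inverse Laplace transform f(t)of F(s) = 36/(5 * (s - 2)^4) 6 * t^3 * exp(2 * t)/5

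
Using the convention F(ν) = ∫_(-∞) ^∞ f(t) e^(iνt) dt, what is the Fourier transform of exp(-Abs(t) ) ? 2/(ν^2+1) 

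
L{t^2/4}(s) 1/(2*s^3)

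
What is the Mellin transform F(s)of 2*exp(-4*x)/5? 2^(1 - 2*s)*gamma(s)/5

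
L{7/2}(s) 7/(2 * s) 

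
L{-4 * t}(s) -4/s^2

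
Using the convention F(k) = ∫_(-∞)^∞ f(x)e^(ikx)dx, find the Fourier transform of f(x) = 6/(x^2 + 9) 2*pi*exp(-3*Abs(k))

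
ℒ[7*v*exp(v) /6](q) 7/(6*(q - 1) ^2) 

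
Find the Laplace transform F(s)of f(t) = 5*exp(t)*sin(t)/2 5/(2*((s - 1)^2 + 1))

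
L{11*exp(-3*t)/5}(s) 11/(5*(s + 3))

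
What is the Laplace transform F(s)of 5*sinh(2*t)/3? 10/(3*(s^2 - 4))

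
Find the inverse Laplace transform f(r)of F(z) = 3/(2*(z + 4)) 3*exp(-4*r)/2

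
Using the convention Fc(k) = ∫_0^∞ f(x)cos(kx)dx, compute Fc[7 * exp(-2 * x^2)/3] 7 * sqrt(2) * sqrt(pi) * exp(-k^2/8)/12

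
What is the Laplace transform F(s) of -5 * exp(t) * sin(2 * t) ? -10/((s - 1) ^2 + 4) 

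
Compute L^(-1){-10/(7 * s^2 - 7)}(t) -10 * sinh(t)/7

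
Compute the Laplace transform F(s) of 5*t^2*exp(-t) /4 5/(2*(s + 1) ^3) 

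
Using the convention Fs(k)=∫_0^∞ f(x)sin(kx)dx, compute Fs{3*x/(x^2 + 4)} 3*pi*exp(-2*k)/2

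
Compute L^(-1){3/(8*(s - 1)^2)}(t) 3*t*exp(t)/8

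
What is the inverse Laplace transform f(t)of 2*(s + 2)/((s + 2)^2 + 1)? 2*exp(-2*t)*cos(t)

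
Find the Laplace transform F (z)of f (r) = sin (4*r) 4/ (z^2+16)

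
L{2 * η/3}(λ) 2/(3 * λ^2)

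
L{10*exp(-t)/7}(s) 10/(7*(s + 1))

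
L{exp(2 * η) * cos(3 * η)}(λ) (λ - 2)/((λ - 2)^2 + 9)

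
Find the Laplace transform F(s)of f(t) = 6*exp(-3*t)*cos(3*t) 6*(s+3)/((s+3)^2+9)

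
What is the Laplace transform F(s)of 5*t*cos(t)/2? 5*(s^2 - 1)/(2*(s^2 + 1)^2)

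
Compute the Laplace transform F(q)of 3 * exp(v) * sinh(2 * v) 6/((q - 1)^2 - 4)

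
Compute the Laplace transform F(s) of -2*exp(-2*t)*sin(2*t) -4/((s+2) ^2+4) 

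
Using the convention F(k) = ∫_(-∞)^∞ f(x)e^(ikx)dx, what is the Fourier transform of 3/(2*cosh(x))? 3*pi/(2*cosh(pi*k/2))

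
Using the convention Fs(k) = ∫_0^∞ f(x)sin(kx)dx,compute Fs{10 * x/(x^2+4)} 5 * pi * exp(-2 * k)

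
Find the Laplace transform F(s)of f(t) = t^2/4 1/(2*s^3)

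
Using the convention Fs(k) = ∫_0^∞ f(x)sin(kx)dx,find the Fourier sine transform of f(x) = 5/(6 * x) 5 * pi/12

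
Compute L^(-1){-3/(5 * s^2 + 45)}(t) -sin(3 * t)/5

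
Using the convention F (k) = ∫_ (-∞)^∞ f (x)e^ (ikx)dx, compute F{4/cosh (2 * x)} 2 * pi/cosh (pi * k/4)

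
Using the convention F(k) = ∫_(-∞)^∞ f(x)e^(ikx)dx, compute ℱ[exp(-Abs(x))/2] 1/(k^2 + 1)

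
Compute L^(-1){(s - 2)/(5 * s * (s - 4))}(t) exp(2 * t) * cosh(2 * t)/5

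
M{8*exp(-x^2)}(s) 4*gamma(s/2)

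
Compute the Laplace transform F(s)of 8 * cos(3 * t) 8 * s/(s^2 + 9)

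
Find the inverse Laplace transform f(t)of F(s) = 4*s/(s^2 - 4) 4*cosh(2*t)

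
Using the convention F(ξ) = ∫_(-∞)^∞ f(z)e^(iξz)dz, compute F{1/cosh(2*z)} pi/(2*cosh(pi*ξ/4))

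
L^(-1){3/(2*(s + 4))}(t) 3*exp(-4*t)/2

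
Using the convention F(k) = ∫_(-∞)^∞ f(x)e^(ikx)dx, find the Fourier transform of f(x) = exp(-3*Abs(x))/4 3/(2*(k^2 + 9))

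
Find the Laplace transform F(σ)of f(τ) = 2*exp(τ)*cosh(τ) 2*(σ - 1)/(σ*(σ - 2))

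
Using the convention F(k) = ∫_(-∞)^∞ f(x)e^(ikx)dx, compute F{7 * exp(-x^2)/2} 7 * sqrt(pi) * exp(-k^2/4)/2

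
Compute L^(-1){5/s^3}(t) 5*t^2/2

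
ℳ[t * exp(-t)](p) gamma(p + 1)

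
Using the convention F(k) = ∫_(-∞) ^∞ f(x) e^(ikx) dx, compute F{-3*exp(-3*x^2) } -sqrt(3)*sqrt(pi)*exp(-k^2/12) 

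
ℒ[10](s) 10/s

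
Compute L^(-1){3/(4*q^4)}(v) v^3/8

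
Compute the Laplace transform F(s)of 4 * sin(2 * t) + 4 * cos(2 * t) 8/(s^2 + 4) + 4 * s/(s^2 + 4)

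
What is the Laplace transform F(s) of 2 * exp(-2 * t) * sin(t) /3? 2/(3 * ((s + 2) ^2 + 1) ) 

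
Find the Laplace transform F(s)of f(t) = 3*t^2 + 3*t 3/s^2 + 6/s^3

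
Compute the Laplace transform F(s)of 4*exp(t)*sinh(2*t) 8/((s - 1)^2 - 4)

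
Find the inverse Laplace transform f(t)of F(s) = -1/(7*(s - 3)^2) -t*exp(3*t)/7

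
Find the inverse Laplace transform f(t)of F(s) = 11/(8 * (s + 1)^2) 11 * t * exp(-t)/8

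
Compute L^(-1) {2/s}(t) 2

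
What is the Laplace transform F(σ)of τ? σ^(-2)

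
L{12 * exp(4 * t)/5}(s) 12/(5 * (s - 4))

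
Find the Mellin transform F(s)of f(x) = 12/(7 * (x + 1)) 12 * pi * csc(pi * s)/7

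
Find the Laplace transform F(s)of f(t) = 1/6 1/(6*s)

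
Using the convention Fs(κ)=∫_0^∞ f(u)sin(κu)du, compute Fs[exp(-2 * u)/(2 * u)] atan(κ/2)/2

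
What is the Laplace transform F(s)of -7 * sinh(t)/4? -7/(4 * s^2 - 4)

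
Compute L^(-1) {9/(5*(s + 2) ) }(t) 9*exp(-2*t) /5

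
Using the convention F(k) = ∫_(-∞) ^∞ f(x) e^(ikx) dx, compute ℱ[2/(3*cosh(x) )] 2*pi/(3*cosh(pi*k/2) ) 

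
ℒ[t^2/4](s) 1/ (2 * s^3)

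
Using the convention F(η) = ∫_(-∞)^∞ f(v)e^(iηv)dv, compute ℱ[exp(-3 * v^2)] sqrt(3) * sqrt(pi) * exp(-η^2/12)/3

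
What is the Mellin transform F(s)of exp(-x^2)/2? gamma(s/2)/4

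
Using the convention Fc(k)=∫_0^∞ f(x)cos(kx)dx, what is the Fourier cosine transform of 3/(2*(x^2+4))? 3*pi*exp(-2*k)/8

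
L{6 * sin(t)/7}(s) 6/(7 * (s^2+1))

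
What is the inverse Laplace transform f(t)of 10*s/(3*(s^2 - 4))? 10*cosh(2*t)/3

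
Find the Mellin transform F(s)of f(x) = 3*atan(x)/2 -3*pi*sec(pi*s/2)/(4*s)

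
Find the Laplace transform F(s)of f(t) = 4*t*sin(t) 8*s/(s^2 + 1)^2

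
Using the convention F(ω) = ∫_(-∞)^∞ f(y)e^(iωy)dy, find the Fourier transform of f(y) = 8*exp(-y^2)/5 8*sqrt(pi)*exp(-ω^2/4)/5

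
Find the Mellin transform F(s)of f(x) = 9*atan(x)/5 -9*pi*sec(pi*s/2)/(10*s)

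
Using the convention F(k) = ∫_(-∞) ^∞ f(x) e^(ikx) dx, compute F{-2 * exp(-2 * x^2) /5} -sqrt(2) * sqrt(pi) * exp(-k^2/8) /5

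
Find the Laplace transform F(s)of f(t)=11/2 11/(2 * s)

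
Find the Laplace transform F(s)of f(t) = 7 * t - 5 7/s^2 - 5/s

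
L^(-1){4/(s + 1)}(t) 4*exp(-t)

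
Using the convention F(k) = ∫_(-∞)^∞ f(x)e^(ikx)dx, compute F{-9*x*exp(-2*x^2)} -9*sqrt(2)*I*sqrt(pi)*k*exp(-k^2/8)/8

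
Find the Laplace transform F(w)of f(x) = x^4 24/w^5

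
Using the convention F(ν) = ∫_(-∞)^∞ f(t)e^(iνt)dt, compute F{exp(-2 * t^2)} sqrt(2) * sqrt(pi) * exp(-ν^2/8)/2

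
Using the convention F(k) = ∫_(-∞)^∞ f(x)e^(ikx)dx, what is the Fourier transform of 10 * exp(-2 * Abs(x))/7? 40/(7 * (k^2 + 4))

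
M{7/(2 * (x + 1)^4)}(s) 7 * gamma(s) * gamma(4 - s)/12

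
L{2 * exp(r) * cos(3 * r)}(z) 2 * (z - 1)/((z - 1)^2 + 9)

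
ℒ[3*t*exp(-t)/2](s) 3/(2*(s+1)^2)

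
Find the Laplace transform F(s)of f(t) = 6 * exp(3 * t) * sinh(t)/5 6/(5 * ((s - 3)^2 - 1))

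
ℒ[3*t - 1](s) 3/s^2 - 1/s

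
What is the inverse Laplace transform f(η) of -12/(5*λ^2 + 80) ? -3*sin(4*η) /5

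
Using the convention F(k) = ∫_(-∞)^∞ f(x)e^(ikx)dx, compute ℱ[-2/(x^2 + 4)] -pi*exp(-2*Abs(k))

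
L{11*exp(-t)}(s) 11/(s + 1)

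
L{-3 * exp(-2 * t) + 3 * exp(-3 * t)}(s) 3/(s + 3) - 3/(s + 2)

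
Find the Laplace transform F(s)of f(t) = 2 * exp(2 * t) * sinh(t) 2/((s - 2)^2 - 1)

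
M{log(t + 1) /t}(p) -pi*csc(pi*p) /(p - 1) 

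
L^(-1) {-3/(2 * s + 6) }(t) -3 * exp(-3 * t) /2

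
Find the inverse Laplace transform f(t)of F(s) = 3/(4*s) 3/4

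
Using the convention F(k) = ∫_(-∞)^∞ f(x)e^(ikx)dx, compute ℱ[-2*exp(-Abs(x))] -4/(k^2 + 1)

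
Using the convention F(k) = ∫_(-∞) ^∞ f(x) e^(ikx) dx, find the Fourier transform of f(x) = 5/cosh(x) 5*pi/cosh(pi*k/2) 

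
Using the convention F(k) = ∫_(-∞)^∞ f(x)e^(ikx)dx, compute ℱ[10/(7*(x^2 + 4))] 5*pi*exp(-2*Abs(k))/7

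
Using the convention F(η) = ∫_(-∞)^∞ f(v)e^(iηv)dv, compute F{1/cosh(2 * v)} pi/(2 * cosh(pi * η/4))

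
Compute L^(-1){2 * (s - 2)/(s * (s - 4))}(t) 2 * exp(2 * t) * cosh(2 * t)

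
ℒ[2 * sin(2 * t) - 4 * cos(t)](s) 4/(s^2 + 4) - 4 * s/(s^2 + 1)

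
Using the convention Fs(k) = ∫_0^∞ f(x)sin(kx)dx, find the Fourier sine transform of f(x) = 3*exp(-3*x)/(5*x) 3*atan(k/3)/5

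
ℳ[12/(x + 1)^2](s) -12*pi*(s - 1)/sin(pi*s)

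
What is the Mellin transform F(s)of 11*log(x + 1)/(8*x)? -11*pi*csc(pi*s)/(8*s - 8)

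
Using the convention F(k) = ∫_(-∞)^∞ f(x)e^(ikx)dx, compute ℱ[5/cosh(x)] 5*pi/cosh(pi*k/2)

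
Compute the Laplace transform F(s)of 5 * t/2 5/(2 * s^2)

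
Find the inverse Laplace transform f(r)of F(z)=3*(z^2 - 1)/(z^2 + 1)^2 3*r*cos(r)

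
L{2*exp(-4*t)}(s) 2/(s + 4)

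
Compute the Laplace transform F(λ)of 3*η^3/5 18/(5*λ^4)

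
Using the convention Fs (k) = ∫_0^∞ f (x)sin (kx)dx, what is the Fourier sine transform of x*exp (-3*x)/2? 3*k/ (k^2 + 9)^2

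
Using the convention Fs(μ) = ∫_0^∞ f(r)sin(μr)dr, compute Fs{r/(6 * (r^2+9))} pi * exp(-3 * μ)/12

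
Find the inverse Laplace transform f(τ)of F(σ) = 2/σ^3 τ^2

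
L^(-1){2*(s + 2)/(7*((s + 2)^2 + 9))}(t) 2*exp(-2*t)*cos(3*t)/7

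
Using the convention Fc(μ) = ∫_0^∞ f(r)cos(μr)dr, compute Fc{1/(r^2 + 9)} pi * exp(-3 * μ)/6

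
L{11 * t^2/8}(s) 11/(4 * s^3)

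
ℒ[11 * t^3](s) 66/s^4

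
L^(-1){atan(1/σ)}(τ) sin(τ)/τ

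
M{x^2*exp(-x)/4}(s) gamma(s + 2)/4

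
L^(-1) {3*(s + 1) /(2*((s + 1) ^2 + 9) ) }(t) 3*exp(-t)*cos(3*t) /2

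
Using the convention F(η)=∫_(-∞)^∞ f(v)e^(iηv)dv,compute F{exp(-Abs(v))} 2/(η^2+1)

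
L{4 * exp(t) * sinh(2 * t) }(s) 8/((s - 1) ^2-4) 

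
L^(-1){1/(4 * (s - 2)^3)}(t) t^2 * exp(2 * t)/8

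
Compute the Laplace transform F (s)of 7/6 7/ (6*s)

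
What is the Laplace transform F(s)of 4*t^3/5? 24/(5*s^4)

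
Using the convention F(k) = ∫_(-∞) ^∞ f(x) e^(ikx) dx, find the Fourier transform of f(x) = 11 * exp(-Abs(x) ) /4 11/(2 * (k^2 + 1) ) 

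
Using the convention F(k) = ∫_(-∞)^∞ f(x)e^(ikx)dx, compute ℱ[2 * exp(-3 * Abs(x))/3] 4/(k^2 + 9)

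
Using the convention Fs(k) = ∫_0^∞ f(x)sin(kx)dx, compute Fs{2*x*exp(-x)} 4*k/(k^2 + 1)^2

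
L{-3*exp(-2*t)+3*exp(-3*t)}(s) 3/(s+3) - 3/(s+2)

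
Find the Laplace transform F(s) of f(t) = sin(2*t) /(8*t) atan(2/s) /8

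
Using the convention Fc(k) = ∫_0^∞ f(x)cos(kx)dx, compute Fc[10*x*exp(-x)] 10*(1 - k^2)/(k^2 + 1)^2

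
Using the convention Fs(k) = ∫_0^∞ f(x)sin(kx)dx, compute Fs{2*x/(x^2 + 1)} pi*exp(-k)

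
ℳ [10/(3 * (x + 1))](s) 10 * pi * csc(pi * s)/3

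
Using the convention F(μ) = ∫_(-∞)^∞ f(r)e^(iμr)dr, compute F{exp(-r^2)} sqrt(pi)*exp(-μ^2/4)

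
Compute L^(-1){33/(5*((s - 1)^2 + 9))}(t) 11*exp(t)*sin(3*t)/5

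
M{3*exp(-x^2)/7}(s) 3*gamma(s/2)/14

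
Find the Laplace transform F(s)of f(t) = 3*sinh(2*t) 6/(s^2-4)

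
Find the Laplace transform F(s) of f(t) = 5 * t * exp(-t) 5/(s + 1) ^2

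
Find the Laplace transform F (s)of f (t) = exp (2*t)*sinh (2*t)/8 1/ (4*s*(s - 4))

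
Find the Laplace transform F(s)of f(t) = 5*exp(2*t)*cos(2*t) 5*(s - 2)/((s - 2)^2 + 4)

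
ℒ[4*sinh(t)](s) 4/(s^2 - 1)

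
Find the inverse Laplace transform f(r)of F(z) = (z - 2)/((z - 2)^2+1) exp(2 * r) * cos(r)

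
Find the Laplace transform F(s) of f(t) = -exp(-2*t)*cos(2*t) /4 (-s - 2) /(4*((s+2) ^2+4) ) 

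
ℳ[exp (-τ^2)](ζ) gamma (ζ/2)/2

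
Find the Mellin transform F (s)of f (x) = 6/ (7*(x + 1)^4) gamma (s)*gamma (4 - s)/7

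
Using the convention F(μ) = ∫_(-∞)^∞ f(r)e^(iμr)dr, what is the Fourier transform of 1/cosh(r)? pi/cosh(pi*μ/2)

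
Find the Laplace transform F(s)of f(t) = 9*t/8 9/(8*s^2)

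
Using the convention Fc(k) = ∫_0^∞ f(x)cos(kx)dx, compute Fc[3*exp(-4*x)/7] 12/(7*(k^2 + 16))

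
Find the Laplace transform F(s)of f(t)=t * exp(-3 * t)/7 1/(7 * (s + 3)^2)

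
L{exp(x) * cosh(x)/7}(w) (w - 1)/(7 * w * (w - 2))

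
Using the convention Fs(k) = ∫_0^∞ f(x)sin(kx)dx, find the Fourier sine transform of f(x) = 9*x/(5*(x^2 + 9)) 9*pi*exp(-3*k)/10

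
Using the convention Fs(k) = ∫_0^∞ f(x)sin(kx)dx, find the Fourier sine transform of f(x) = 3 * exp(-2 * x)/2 3 * k/(2 * (k^2 + 4))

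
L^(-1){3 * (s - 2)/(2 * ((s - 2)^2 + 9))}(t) 3 * exp(2 * t) * cos(3 * t)/2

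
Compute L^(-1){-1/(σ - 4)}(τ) -exp(4 * τ)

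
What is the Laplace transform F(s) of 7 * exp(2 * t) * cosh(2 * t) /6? 7 * (s - 2) /(6 * s * (s - 4) ) 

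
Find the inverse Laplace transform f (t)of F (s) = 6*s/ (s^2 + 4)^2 3*t*sin (2*t)/2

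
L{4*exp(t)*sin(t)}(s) 4/((s - 1)^2 + 1)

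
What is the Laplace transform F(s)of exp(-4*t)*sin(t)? 1/((s + 4)^2 + 1)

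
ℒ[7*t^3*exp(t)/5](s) 42/(5*(s - 1)^4)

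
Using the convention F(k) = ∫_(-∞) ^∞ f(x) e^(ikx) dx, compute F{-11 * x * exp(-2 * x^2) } -11 * sqrt(2) * I * sqrt(pi) * k * exp(-k^2/8) /8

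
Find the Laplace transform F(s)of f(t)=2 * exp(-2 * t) 2/(s + 2)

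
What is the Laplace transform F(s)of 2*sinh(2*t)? 4/(s^2 - 4)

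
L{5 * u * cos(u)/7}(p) 5 * (p^2-1)/(7 * (p^2 + 1)^2)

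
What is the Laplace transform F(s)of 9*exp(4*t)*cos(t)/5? 9*(s - 4)/(5*((s - 4)^2 + 1))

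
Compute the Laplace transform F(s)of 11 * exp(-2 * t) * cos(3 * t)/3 11 * (s+2)/(3 * ((s+2)^2+9))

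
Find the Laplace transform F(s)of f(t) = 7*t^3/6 7/s^4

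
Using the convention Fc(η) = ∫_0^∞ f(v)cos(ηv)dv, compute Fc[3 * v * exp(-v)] 3 * (1 - η^2)/(η^2 + 1)^2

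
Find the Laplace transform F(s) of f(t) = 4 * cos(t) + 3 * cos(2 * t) 4 * s/(s^2 + 1) + 3 * s/(s^2 + 4) 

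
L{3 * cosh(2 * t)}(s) 3 * s/(s^2 - 4)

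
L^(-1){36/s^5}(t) 3 * t^4/2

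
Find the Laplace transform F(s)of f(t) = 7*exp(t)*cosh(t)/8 7*(s - 1)/(8*s*(s - 2))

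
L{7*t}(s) 7/s^2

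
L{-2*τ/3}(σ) -2/(3*σ^2)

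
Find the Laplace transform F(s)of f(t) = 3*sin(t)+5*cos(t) 5*s/(s^2+1)+3/(s^2+1)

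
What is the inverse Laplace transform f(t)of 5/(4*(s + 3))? 5*exp(-3*t)/4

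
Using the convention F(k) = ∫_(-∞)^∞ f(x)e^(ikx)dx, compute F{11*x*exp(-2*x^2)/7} 11*sqrt(2)*I*sqrt(pi)*k*exp(-k^2/8)/56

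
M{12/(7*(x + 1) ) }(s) 12*pi*csc(pi*s) /7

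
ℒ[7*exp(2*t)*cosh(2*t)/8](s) 7*(s - 2)/(8*s*(s - 4))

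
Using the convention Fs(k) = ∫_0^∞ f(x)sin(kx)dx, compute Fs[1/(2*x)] pi/4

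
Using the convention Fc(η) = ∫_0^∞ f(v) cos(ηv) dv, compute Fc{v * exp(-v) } (1 - η^2) /(η^2 + 1) ^2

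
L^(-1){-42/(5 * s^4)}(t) -7 * t^3/5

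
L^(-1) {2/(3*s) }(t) 2/3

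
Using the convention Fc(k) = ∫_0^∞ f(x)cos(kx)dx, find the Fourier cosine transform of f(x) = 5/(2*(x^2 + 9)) 5*pi*exp(-3*k)/12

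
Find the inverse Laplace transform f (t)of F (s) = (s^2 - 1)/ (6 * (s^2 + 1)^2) t * cos (t)/6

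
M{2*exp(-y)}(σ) 2*gamma(σ)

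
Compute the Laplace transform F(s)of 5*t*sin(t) 10*s/(s^2+1)^2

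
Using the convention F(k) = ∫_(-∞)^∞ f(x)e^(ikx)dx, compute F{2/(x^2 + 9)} 2 * pi * exp(-3 * Abs(k))/3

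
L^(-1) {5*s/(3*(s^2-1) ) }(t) 5*cosh(t) /3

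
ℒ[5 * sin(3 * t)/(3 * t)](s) 5 * atan(3/s)/3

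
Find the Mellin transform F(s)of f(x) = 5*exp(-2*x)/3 5*gamma(s)/(3*2^s)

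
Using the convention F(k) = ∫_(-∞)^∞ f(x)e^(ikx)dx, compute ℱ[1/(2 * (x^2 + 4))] pi * exp(-2 * Abs(k))/4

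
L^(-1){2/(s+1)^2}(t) 2*t*exp(-t)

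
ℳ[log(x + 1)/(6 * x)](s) -pi * csc(pi * s)/(6 * s - 6)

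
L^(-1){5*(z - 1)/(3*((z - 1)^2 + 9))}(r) 5*exp(r)*cos(3*r)/3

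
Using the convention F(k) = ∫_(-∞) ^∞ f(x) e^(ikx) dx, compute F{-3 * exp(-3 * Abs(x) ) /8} -9/(4 * k^2 + 36) 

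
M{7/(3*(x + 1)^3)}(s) 7*pi*(s - 2)*(s - 1)/(6*sin(pi*s))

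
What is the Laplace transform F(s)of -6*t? -6/s^2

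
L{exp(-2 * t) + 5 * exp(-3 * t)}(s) 5/(s + 3) + 1/(s + 2)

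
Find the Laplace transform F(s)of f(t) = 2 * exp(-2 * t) 2/(s+2)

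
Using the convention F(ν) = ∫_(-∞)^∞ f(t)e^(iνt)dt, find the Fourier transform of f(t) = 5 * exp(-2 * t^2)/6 5 * sqrt(2) * sqrt(pi) * exp(-ν^2/8)/12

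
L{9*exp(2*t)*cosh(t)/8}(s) 9*(s - 2)/(8*((s - 2)^2 - 1))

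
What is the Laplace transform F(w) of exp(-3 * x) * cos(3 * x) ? (w + 3) /((w + 3) ^2 + 9) 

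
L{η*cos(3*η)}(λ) (λ^2 - 9)/(λ^2 + 9)^2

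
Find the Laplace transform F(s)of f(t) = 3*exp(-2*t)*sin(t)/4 3/(4*((s + 2)^2 + 1))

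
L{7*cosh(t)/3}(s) 7*s/(3*(s^2 - 1))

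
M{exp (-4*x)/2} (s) gamma (s)/ (2*2^ (2*s))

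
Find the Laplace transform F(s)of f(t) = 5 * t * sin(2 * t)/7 20 * s/(7 * (s^2 + 4)^2)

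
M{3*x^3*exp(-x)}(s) 3*gamma(s + 3)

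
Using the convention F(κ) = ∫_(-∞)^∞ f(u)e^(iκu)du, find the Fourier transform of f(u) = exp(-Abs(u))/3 2/(3*(κ^2 + 1))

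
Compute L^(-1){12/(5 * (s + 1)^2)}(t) 12 * t * exp(-t)/5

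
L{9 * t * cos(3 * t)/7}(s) 9 * (s^2-9)/(7 * (s^2 + 9)^2)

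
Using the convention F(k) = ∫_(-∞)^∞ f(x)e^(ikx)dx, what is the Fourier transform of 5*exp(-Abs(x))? 10/(k^2+1)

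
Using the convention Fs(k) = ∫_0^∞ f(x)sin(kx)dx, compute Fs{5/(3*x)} 5*pi/6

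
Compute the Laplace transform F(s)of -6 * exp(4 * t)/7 -6/(7 * s - 28)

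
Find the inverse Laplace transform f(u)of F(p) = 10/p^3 5 * u^2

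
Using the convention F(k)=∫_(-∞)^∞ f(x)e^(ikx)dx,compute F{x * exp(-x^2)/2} I * sqrt(pi) * k * exp(-k^2/4)/4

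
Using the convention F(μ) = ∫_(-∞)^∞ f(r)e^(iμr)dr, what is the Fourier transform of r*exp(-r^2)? I*sqrt(pi)*μ*exp(-μ^2/4)/2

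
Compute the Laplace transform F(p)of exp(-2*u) 1/(p + 2)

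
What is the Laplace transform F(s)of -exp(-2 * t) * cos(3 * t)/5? (-s - 2)/(5 * ((s + 2)^2 + 9))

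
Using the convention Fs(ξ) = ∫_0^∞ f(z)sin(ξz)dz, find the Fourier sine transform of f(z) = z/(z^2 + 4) pi*exp(-2*ξ)/2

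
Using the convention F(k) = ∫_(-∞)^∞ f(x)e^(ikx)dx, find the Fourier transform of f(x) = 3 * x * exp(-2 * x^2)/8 3 * sqrt(2) * I * sqrt(pi) * k * exp(-k^2/8)/64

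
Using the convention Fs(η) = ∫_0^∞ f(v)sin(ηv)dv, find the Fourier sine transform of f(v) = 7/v 7*pi/2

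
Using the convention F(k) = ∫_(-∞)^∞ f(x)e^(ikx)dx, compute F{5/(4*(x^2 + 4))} 5*pi*exp(-2*Abs(k))/8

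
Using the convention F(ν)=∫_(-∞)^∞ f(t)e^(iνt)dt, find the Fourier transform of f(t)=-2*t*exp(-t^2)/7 -I*sqrt(pi)*ν*exp(-ν^2/4)/7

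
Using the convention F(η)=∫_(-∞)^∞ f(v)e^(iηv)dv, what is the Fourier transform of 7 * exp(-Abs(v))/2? 7/(η^2 + 1)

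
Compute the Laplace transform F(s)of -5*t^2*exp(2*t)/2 -5/(s - 2)^3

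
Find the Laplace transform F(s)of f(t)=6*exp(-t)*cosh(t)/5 6*(s + 1)/(5*s*(s + 2))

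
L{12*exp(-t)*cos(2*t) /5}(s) 12*(s + 1) /(5*((s + 1) ^2 + 4) ) 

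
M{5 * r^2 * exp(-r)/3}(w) 5 * gamma(w + 2)/3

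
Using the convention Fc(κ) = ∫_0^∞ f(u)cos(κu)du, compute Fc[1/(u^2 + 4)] pi * exp(-2 * κ)/4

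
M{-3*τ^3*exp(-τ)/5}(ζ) -3*gamma(ζ + 3)/5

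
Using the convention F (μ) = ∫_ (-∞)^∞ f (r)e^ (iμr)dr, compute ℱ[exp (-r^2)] sqrt (pi)*exp (-μ^2/4)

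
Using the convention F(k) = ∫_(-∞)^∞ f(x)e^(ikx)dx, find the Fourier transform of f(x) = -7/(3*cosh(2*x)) -7*pi/(6*cosh(pi*k/4))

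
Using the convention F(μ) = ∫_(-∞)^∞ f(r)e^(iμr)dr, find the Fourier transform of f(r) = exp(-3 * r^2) sqrt(3) * sqrt(pi) * exp(-μ^2/12)/3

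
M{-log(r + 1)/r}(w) pi * csc(pi * w)/(w - 1)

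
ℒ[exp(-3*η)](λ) 1/(λ + 3)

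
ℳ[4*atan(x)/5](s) -2*pi*sec(pi*s/2)/(5*s)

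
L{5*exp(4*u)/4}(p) 5/(4*(p - 4))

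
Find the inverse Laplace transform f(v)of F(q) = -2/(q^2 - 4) -sinh(2*v)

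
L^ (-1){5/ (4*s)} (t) 5/4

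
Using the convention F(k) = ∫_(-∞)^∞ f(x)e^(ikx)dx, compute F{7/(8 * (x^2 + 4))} 7 * pi * exp(-2 * Abs(k))/16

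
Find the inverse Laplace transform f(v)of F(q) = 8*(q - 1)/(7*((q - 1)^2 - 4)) 8*exp(v)*cosh(2*v)/7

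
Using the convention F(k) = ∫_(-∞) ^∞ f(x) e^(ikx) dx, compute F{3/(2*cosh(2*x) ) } 3*pi/(4*cosh(pi*k/4) ) 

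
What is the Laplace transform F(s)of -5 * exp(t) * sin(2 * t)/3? -10/(3 * (s - 1)^2 + 12)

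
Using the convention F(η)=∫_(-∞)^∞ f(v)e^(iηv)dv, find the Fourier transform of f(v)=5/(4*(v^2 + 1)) 5*pi*exp(-Abs(η))/4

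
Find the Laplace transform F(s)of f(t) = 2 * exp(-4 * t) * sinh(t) 2/((s + 4)^2 - 1)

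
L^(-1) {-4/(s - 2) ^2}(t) -4 * t * exp(2 * t) 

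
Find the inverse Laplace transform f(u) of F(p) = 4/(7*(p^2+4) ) 2*sin(2*u) /7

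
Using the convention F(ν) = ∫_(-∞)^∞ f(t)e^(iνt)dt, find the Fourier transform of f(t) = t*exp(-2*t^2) sqrt(2)*I*sqrt(pi)*ν*exp(-ν^2/8)/8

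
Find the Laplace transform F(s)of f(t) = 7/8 7/(8 * s)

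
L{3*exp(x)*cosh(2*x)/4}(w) 3*(w - 1)/(4*((w - 1)^2-4))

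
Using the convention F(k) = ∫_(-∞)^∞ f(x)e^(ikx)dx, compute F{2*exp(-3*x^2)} 2*sqrt(3)*sqrt(pi)*exp(-k^2/12)/3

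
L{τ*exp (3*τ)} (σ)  (σ - 3)^ (-2)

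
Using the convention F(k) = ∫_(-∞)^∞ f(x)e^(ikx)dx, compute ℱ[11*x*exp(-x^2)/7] 11*I*sqrt(pi)*k*exp(-k^2/4)/14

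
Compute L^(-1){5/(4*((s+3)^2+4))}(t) 5*exp(-3*t)*sin(2*t)/8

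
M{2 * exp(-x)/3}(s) 2 * gamma(s)/3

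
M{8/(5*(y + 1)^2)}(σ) -8*pi*(σ - 1)/(5*sin(pi*σ))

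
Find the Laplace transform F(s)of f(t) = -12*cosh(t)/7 -12*s/(7*s^2 - 7)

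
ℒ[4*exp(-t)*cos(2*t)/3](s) 4*(s + 1)/(3*((s + 1)^2 + 4))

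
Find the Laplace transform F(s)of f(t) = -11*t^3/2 -33/s^4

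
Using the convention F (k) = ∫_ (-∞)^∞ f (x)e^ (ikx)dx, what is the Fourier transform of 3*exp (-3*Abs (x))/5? 18/ (5*(k^2 + 9))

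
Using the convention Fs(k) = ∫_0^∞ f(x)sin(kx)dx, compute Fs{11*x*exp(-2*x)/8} 11*k/(2*(k^2 + 4)^2)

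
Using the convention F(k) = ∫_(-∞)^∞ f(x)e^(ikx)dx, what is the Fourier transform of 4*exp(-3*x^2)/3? 4*sqrt(3)*sqrt(pi)*exp(-k^2/12)/9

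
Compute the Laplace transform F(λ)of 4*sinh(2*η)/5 8/(5*(λ^2-4))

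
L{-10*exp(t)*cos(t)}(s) 10*(1 - s)/((s - 1)^2 + 1)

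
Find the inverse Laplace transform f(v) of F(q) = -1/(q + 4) -exp(-4 * v) 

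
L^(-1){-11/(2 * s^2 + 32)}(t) -11 * sin(4 * t)/8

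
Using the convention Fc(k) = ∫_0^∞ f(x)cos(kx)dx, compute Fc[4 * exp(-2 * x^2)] sqrt(2) * sqrt(pi) * exp(-k^2/8)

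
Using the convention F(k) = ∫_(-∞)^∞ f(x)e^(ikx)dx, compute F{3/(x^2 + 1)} 3*pi*exp(-Abs(k))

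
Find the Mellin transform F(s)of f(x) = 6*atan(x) -3*pi*sec(pi*s/2)/s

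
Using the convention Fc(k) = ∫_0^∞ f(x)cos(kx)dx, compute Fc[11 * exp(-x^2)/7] 11 * sqrt(pi) * exp(-k^2/4)/14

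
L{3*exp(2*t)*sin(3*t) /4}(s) 9/(4*((s - 2) ^2+9) ) 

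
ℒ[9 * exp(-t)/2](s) 9/(2 * (s + 1))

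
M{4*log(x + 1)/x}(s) -4*pi*csc(pi*s)/(s - 1)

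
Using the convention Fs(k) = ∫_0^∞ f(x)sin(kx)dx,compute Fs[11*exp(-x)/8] 11*k/(8*(k^2 + 1))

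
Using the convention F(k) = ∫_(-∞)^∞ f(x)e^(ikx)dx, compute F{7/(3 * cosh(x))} 7 * pi/(3 * cosh(pi * k/2))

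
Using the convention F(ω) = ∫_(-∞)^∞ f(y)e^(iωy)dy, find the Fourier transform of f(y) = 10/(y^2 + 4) 5*pi*exp(-2*Abs(ω))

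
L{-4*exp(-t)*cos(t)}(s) 4*(-s - 1)/((s + 1)^2 + 1)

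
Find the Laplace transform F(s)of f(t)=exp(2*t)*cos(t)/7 (s - 2)/(7*((s - 2)^2 + 1))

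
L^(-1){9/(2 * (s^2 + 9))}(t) 3 * sin(3 * t)/2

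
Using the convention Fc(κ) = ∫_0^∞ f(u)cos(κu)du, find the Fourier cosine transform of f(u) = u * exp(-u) (1 - κ^2)/(κ^2+1)^2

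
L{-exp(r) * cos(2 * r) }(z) (1 - z) /((z - 1) ^2+4) 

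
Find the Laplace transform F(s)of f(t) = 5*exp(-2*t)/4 5/(4*(s + 2))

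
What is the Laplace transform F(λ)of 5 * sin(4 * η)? 20/(λ^2 + 16)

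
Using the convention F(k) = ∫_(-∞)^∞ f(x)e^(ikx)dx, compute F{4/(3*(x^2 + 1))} 4*pi*exp(-Abs(k))/3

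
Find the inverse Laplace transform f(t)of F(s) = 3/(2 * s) 3/2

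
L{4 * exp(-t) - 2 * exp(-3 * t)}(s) 4/(s+1) - 2/(s+3)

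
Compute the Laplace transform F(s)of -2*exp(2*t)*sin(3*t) -6/((s - 2)^2 + 9)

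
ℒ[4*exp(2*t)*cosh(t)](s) 4*(s - 2)/((s - 2)^2 - 1)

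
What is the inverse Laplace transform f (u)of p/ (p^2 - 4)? cosh (2 * u)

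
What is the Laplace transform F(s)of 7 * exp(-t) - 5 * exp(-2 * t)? 7/(s + 1) - 5/(s + 2)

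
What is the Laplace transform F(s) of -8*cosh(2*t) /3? -8*s/(3*s^2 - 12) 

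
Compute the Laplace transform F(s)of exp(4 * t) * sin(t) 1/((s - 4)^2 + 1)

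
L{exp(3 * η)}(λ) 1/(λ - 3)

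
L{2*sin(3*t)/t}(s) 2*atan(3/s)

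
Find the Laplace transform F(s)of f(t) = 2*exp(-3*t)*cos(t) 2*(s+3)/((s+3)^2+1)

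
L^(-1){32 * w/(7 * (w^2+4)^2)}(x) 8 * x * sin(2 * x)/7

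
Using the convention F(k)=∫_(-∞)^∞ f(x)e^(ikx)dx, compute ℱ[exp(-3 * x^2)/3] sqrt(3) * sqrt(pi) * exp(-k^2/12)/9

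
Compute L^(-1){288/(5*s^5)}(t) 12*t^4/5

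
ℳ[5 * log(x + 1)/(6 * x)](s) -5 * pi * csc(pi * s)/(6 * s - 6)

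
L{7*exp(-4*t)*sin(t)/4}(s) 7/(4*((s + 4)^2 + 1))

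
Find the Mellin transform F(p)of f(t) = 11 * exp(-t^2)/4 11 * gamma(p/2)/8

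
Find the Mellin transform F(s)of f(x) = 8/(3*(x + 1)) 8*pi*csc(pi*s)/3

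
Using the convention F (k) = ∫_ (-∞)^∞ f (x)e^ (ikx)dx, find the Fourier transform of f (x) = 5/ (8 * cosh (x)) 5 * pi/ (8 * cosh (pi * k/2))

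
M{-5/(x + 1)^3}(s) -5 * pi * (s - 2) * (s - 1)/(2 * sin(pi * s))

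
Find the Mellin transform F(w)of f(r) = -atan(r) pi*sec(pi*w/2)/(2*w)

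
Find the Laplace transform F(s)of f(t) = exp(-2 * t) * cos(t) (s + 2)/((s + 2)^2 + 1)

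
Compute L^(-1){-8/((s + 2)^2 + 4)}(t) -4*exp(-2*t)*sin(2*t)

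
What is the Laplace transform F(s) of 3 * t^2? 6/s^3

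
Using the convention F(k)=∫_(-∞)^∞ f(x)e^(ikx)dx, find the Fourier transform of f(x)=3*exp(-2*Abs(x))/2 6/(k^2+4)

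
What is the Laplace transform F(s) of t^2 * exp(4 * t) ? 2/(s - 4) ^3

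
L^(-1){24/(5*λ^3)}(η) 12*η^2/5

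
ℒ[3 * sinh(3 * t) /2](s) 9/(2 * (s^2 - 9) ) 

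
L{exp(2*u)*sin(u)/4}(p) 1/(4*((p - 2)^2+1))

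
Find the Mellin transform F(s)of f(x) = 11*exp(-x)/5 11*gamma(s)/5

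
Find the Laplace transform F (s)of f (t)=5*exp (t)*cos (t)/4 5*(s - 1)/ (4*( (s - 1)^2 + 1))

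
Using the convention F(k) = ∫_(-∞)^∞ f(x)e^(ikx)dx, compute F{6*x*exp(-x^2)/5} 3*I*sqrt(pi)*k*exp(-k^2/4)/5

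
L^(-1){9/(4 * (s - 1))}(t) 9 * exp(t)/4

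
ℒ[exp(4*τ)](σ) 1/(σ - 4)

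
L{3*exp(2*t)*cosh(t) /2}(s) 3*(s - 2) /(2*((s - 2) ^2-1) ) 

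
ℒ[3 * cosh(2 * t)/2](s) 3 * s/(2 * (s^2 - 4))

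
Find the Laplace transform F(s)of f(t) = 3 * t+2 2/s+3/s^2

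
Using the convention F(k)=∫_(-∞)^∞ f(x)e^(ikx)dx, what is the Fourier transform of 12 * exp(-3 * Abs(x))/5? 72/(5 * (k^2 + 9))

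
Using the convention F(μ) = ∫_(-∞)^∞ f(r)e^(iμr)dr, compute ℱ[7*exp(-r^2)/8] 7*sqrt(pi)*exp(-μ^2/4)/8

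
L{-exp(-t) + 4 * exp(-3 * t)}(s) 4/(s + 3) - 1/(s + 1)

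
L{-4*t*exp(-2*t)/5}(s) -4/(5*(s + 2)^2)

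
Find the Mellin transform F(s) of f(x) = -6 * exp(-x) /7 -6 * gamma(s) /7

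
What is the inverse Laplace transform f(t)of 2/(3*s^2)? 2*t/3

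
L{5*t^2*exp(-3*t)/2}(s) 5/(s + 3)^3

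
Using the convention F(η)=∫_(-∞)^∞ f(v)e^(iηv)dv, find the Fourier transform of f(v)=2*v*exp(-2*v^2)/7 sqrt(2)*I*sqrt(pi)*η*exp(-η^2/8)/28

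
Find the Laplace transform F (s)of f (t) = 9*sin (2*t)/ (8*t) 9*atan (2/s)/8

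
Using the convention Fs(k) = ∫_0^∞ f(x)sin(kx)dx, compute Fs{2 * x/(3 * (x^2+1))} pi * exp(-k)/3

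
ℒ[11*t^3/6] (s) 11/s^4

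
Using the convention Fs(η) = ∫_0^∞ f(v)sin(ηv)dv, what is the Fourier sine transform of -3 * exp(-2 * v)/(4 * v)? -3 * atan(η/2)/4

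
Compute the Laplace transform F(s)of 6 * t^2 12/s^3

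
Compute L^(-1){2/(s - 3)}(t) 2*exp(3*t)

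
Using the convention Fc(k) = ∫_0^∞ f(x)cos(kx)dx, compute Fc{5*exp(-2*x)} 10/(k^2 + 4)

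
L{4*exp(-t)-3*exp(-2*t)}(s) 4/(s + 1)-3/(s + 2)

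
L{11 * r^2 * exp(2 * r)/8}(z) 11/(4 * (z - 2)^3)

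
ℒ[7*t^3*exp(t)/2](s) 21/(s - 1)^4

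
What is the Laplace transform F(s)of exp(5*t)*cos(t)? (s - 5)/((s - 5)^2+1)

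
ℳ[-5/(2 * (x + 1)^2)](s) 5 * pi * (s - 1)/(2 * sin(pi * s))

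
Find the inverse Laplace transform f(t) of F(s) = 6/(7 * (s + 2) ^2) 6 * t * exp(-2 * t) /7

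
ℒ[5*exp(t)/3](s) 5/(3*(s - 1))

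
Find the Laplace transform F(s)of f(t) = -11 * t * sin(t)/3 -22 * s/(3 * (s^2 + 1)^2)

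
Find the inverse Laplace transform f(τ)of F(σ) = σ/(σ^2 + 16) cos(4 * τ)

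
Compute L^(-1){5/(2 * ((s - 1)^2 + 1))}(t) 5 * exp(t) * sin(t)/2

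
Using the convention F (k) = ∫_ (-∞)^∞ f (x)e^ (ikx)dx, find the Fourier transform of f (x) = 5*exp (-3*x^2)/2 5*sqrt (3)*sqrt (pi)*exp (-k^2/12)/6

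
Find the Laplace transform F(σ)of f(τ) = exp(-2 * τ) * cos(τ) (σ + 2)/((σ + 2)^2 + 1)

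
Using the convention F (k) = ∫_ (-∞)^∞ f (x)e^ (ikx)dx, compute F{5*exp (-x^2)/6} 5*sqrt (pi)*exp (-k^2/4)/6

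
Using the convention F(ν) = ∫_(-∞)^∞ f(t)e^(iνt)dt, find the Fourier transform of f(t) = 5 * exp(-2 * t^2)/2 5 * sqrt(2) * sqrt(pi) * exp(-ν^2/8)/4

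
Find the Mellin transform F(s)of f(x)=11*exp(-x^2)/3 11*gamma(s/2)/6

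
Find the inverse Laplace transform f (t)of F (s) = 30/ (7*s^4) 5*t^3/7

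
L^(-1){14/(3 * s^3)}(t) 7 * t^2/3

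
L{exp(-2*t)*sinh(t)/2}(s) 1/(2*((s + 2)^2 - 1))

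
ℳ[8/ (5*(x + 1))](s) 8*pi*csc (pi*s)/5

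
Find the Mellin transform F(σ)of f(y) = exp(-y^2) gamma(σ/2)/2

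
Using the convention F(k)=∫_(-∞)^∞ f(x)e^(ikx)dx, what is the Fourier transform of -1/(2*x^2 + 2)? -pi*exp(-Abs(k))/2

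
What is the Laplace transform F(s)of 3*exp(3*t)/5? 3/(5*(s - 3))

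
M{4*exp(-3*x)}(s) 4*gamma(s)/3^s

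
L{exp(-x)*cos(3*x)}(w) (w+1)/((w+1)^2+9)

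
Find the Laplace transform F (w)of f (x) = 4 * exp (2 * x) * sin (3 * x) 12/ ( (w - 2)^2 + 9)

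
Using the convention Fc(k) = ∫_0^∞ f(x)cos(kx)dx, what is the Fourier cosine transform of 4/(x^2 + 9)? 2*pi*exp(-3*k)/3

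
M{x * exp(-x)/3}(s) gamma(s + 1)/3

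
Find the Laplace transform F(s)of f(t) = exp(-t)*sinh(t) 1/(s*(s+2))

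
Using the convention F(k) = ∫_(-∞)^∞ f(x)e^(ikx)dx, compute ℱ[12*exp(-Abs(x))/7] 24/(7*(k^2 + 1))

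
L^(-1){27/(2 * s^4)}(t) 9 * t^3/4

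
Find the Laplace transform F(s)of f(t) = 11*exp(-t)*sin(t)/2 11/(2*((s+1)^2+1))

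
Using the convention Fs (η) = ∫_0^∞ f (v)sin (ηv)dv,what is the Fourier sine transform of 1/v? pi/2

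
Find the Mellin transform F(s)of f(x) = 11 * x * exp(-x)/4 11 * gamma(s + 1)/4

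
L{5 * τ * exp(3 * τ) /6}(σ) 5/(6 * (σ - 3) ^2) 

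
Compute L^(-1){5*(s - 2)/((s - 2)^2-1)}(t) 5*exp(2*t)*cosh(t)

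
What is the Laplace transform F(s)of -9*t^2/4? -9/(2*s^3)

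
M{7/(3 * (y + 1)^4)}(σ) 7 * gamma(σ) * gamma(4 - σ)/18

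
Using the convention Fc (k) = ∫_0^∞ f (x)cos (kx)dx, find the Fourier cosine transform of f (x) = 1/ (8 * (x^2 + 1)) pi * exp (-k)/16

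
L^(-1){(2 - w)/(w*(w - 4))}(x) -exp(2*x)*cosh(2*x)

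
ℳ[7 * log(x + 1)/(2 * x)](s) -7 * pi * csc(pi * s)/(2 * s - 2)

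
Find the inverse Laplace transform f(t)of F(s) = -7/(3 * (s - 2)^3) -7 * t^2 * exp(2 * t)/6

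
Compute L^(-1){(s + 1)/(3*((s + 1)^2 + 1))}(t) exp(-t)*cos(t)/3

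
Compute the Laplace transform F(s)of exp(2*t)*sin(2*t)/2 1/((s - 2)^2+4)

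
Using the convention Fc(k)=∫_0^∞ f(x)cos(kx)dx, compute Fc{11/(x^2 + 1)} 11 * pi * exp(-k)/2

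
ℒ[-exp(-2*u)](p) -1/(p + 2)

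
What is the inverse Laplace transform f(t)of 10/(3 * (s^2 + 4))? 5 * sin(2 * t)/3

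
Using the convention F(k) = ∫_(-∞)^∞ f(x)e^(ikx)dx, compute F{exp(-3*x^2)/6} sqrt(3)*sqrt(pi)*exp(-k^2/12)/18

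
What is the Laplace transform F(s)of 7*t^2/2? 7/s^3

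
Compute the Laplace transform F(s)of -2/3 -2/(3*s)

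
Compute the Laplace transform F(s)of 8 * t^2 16/s^3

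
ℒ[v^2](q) 2/q^3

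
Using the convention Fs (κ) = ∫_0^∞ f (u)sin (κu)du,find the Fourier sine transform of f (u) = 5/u 5*pi/2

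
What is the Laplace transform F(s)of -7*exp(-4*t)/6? -7/(6*s + 24)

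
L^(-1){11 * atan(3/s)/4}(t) 11 * sin(3 * t)/(4 * t)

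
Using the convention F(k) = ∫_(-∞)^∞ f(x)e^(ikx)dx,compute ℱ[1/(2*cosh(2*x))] pi/(4*cosh(pi*k/4))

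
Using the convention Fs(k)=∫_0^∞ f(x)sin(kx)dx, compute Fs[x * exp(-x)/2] k/(k^2 + 1)^2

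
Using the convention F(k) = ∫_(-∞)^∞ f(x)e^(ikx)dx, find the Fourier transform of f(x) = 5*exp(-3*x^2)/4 5*sqrt(3)*sqrt(pi)*exp(-k^2/12)/12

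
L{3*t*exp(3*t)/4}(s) 3/(4*(s - 3)^2)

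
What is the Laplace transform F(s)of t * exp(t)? (s - 1)^(-2)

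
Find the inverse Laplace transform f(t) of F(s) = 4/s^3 2*t^2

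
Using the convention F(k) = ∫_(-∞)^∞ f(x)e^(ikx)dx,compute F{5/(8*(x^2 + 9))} 5*pi*exp(-3*Abs(k))/24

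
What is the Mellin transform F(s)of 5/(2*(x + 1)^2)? -5*pi*(s - 1)/(2*sin(pi*s))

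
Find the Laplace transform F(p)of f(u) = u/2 1/(2 * p^2)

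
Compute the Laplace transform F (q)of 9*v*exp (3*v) 9/ (q - 3)^2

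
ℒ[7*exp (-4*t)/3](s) 7/ (3*(s + 4))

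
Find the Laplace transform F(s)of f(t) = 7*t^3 42/s^4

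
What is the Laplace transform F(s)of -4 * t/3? -4/(3 * s^2)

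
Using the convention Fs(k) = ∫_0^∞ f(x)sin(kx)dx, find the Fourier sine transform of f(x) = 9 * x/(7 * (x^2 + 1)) 9 * pi * exp(-k)/14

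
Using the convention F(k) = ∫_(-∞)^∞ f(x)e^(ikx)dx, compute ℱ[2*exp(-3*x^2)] 2*sqrt(3)*sqrt(pi)*exp(-k^2/12)/3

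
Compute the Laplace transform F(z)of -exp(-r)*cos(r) (-z - 1)/((z + 1)^2 + 1)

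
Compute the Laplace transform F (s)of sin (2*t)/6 1/ (3*(s^2 + 4))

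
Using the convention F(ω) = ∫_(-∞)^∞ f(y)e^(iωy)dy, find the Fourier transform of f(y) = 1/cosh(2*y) pi/(2*cosh(pi*ω/4))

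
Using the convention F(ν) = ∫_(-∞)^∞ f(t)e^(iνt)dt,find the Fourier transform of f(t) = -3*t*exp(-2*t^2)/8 -3*sqrt(2)*I*sqrt(pi)*ν*exp(-ν^2/8)/64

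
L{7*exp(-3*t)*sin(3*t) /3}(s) 7/((s + 3) ^2 + 9) 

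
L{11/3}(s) 11/(3 * s)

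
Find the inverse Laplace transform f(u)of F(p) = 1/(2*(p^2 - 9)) sinh(3*u)/6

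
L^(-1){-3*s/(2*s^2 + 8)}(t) -3*cos(2*t)/2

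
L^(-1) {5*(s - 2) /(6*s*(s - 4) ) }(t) 5*exp(2*t)*cosh(2*t) /6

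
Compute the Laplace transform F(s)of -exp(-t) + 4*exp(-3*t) 4/(s + 3)-1/(s + 1)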